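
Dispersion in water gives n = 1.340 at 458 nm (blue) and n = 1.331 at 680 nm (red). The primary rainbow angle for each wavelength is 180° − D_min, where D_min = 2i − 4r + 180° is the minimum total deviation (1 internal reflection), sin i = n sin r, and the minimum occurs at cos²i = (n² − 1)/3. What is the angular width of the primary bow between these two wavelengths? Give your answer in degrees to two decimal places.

1.30°

At 458 nm (n = 1.340): cos²i = 0.26520 → i = 59.004°, r = 39.770°, D_min = 138.929°, rainbow angle = 41.071°.
At 680 nm (n = 1.331): cos²i = 0.25719 → i = 59.527°, r = 40.356°, D_min = 137.630°, rainbow angle = 42.370°.
Angular width = |41.071° − 42.370°| = 1.299°.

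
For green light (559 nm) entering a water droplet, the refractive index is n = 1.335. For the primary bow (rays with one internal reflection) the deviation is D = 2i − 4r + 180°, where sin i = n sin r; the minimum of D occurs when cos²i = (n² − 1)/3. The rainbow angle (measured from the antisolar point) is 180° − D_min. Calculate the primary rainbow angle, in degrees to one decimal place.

41.8°

cos²i = (1.78222 − 1)/3 = 0.26074; i = arccos(0.51063) = 59.294°.
sin r = sin 59.294°/1.335 = 0.64405; r = 40.094°.
D_min = 2·59.294° − 4·40.094° + 180° = 138.212°.
Rainbow angle = 180° − D_min = 41.788°.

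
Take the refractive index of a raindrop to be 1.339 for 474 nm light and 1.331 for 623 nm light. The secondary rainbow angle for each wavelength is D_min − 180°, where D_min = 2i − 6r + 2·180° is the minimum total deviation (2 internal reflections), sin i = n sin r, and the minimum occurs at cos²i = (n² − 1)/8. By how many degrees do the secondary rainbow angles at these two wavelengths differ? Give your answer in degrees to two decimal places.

At 474 nm (n = 1.339): cos²i = 0.09912 → i = 71.650°, r = 45.141°, D_min = 232.451°, rainbow angle = 52.451°.
At 623 nm (n = 1.331): cos²i = 0.09645 → i = 71.907°, r = 45.575°, D_min = 230.365°, rainbow angle = 50.365°.
Angular width = |52.451° − 50.365°| = 2.086°.

2.09°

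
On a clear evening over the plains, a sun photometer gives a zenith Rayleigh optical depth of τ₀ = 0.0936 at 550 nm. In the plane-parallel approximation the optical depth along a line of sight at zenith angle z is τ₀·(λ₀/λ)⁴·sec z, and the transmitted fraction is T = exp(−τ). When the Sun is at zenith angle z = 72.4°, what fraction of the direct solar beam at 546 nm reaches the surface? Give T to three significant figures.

sec 72.4° = 3.3072.
τ = 0.0936 × (550/546)⁴ × 3.3072 = 0.0936 × 1.0296 × 3.3072 = 0.3187.
T = exp(−0.3187) = 0.7271.

0.727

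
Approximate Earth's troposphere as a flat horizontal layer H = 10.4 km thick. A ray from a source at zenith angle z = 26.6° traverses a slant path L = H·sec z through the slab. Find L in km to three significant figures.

11.6 km

sec z = 1/cos 26.6° = 1.1184.
L = 10.4 × 1.1184 = 11.631 km.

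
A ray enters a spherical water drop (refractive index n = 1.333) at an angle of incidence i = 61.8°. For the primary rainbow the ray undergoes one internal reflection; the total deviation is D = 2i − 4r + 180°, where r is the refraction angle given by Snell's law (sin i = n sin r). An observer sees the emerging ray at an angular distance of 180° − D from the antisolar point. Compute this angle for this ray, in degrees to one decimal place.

41.9°

sin r = sin 61.8° / 1.333 = 0.8813/1.333 = 0.6611; r = 41.39°.
D = 2·61.8° − 4·41.39° + 180° = 123.60° − 165.55° + 180° = 138.05°.
Angle from antisolar point = 180° − D = 41.95°.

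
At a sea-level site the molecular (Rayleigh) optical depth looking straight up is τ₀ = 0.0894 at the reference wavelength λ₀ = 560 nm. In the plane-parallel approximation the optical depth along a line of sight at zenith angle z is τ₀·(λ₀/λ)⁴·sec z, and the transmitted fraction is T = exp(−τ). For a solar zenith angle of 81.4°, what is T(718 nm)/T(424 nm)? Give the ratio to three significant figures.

Airmass: sec 81.4° = 6.6874.
τ(718 nm) = 0.0894 × (560/718)⁴ × 6.6874 = 0.0894 × 0.3700 × 6.6874 = 0.2212.
τ(424 nm) = 0.0894 × (560/424)⁴ × 6.6874 = 0.0894 × 3.0429 × 6.6874 = 1.8192.
T(718)/T(424) = exp(τ_B − τ_A) = exp(1.5980) = 4.9430.

4.94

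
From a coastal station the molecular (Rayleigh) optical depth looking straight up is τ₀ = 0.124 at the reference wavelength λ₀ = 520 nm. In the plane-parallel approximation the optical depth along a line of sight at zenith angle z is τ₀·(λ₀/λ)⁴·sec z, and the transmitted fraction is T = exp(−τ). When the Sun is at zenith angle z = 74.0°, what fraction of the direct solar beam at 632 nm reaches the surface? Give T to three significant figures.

sec 74.0° = 3.6280.
τ = 0.124 × (520/632)⁴ × 3.6280 = 0.124 × 0.4583 × 3.6280 = 0.2062.
T = exp(−0.2062) = 0.8137.

0.814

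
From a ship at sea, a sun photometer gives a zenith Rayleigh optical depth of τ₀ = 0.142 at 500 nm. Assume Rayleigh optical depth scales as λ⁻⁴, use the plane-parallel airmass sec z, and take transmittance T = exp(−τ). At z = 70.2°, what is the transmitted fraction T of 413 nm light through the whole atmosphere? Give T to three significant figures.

0.406

sec 70.2° = 2.9521.
τ = 0.142 × (500/413)⁴ × 2.9521 = 0.142 × 2.1482 × 2.9521 = 0.9005.
T = exp(−0.9005) = 0.4063.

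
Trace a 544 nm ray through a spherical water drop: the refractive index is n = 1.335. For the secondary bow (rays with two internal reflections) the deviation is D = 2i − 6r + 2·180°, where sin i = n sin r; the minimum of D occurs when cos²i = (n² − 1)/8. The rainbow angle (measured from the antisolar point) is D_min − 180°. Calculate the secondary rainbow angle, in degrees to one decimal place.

51.4°

cos²i = (1.78222 − 1)/8 = 0.09778; i = arccos(0.31269) = 71.778°.
sin r = sin 71.778°/1.335 = 0.71150; r = 45.357°.
D_min = 2·71.778° − 6·45.357° + 360° = 231.414°.
Rainbow angle = D_min − 180° = 51.414°.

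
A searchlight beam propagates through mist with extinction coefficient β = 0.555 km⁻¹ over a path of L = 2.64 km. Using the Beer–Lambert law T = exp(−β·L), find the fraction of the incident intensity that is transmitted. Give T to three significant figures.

0.231

τ = β·L = 0.555 × 2.64 = 1.4652.
T = exp(−1.4652) = 0.2310.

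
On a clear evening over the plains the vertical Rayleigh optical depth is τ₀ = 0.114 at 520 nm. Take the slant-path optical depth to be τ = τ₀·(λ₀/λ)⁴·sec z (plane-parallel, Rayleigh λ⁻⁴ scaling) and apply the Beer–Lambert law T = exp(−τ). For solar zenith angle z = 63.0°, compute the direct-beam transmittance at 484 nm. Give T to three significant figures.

sec 63.0° = 2.2027.
τ = 0.114 × (520/484)⁴ × 2.2027 = 0.114 × 1.3324 × 2.2027 = 0.3346.
T = exp(−0.3346) = 0.7156.

0.716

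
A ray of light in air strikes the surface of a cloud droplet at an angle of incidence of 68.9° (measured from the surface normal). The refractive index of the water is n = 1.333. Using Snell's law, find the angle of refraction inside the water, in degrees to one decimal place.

Snell: sin θ_r = sin θ_i / n = sin 68.9° / 1.333 = 0.9330 / 1.333 = 0.6999.
θ_r = arcsin(0.6999) = 44.42°.

44.4°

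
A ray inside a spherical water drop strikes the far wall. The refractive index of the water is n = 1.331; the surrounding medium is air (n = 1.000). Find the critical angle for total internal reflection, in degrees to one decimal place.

48.7°

sin θ_c = n_air / n = 1.000 / 1.331 = 0.7513.
θ_c = arcsin(0.7513) = 48.70°.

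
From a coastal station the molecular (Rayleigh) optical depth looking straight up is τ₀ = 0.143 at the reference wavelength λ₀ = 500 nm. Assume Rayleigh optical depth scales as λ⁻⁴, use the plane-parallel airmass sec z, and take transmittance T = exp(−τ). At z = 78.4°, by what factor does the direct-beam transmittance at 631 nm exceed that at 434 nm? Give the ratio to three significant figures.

2.64

Airmass: sec 78.4° = 4.9732.
τ(631 nm) = 0.143 × (500/631)⁴ × 4.9732 = 0.143 × 0.3942 × 4.9732 = 0.2804.
τ(434 nm) = 0.143 × (500/434)⁴ × 4.9732 = 0.143 × 1.7617 × 4.9732 = 1.2528.
T(631)/T(434) = exp(τ_B − τ_A) = exp(0.9725) = 2.6444.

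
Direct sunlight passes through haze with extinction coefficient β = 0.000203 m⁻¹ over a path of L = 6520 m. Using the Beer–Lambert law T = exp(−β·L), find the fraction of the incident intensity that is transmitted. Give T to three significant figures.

0.266

τ = β·L = 0.000203 × 6520 = 1.3236.
T = exp(−1.3236) = 0.2662.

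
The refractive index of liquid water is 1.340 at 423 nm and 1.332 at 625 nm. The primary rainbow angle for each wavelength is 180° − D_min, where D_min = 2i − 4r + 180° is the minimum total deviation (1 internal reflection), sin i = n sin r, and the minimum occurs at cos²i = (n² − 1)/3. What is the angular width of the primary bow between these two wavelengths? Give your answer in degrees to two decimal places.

At 423 nm (n = 1.340): cos²i = 0.26520 → i = 59.004°, r = 39.770°, D_min = 138.929°, rainbow angle = 41.071°.
At 625 nm (n = 1.332): cos²i = 0.25807 → i = 59.469°, r = 40.290°, D_min = 137.776°, rainbow angle = 42.224°.
Angular width = |41.071° − 42.224°| = 1.153°.

1.15°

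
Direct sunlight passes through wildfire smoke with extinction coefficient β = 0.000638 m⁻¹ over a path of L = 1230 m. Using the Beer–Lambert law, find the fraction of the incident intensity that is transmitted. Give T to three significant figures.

τ = β·L = 0.000638 × 1230 = 0.7847.
T = exp(−0.7847) = 0.4562.

0.456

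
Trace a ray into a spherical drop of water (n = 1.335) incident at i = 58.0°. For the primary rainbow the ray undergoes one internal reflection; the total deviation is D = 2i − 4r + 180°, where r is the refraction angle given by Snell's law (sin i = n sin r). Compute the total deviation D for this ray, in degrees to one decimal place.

138.2°

sin r = sin 58.0° / 1.335 = 0.8480/1.335 = 0.6352; r = 39.44°.
D = 2·58.0° − 4·39.44° + 180° = 116.00° − 157.75° + 180° = 138.25°.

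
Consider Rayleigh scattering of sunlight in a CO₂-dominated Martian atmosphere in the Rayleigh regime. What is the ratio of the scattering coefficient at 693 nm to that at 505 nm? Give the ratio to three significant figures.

Rayleigh scattering ∝ λ⁻⁴, so the ratio of coefficients is the inverse fourth power of the wavelength ratio.
σ(693)/σ(505) = (505/693)⁴ = (0.7287)⁴ = 0.282.

0.282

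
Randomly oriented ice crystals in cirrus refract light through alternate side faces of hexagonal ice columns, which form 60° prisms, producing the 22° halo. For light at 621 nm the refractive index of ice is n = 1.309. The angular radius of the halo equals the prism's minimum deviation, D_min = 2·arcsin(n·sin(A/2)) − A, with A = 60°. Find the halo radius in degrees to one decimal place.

n·sin(A/2) = 1.309 × sin 30° = 1.309 × 0.5000 = 0.6545.
D_min = 2·arcsin(0.6545) − 60° = 2 × 40.882° − 60° = 21.763°.

21.8°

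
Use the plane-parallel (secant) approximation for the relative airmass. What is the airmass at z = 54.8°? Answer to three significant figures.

X = sec z = 1/cos 54.8° = 1/0.5764 = 1.7348.

1.73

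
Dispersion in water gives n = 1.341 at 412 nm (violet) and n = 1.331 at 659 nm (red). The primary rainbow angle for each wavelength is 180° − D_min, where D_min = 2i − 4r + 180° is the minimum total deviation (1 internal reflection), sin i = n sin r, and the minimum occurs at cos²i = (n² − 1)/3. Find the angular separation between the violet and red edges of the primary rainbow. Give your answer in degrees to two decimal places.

At 412 nm (n = 1.341): cos²i = 0.26609 → i = 58.946°, r = 39.705°, D_min = 139.071°, rainbow angle = 40.929°.
At 659 nm (n = 1.331): cos²i = 0.25719 → i = 59.527°, r = 40.356°, D_min = 137.630°, rainbow angle = 42.370°.
Angular width = |40.929° − 42.370°| = 1.441°.

1.44°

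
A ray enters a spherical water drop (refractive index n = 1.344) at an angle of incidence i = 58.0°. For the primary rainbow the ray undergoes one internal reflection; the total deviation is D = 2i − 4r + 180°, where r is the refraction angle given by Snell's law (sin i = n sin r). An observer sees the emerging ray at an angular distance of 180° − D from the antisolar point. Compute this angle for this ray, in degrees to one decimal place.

sin r = sin 58.0° / 1.344 = 0.8480/1.344 = 0.6310; r = 39.12°.
D = 2·58.0° − 4·39.12° + 180° = 116.00° − 156.49° + 180° = 139.51°.
Angle from antisolar point = 180° − D = 40.49°.

40.5°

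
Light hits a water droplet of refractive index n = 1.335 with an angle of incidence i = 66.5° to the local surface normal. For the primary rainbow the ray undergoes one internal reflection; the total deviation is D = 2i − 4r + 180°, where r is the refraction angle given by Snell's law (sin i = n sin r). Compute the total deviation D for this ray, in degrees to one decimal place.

139.4°

sin r = sin 66.5° / 1.335 = 0.9171/1.335 = 0.6869; r = 43.39°.
D = 2·66.5° − 4·43.39° + 180° = 133.00° − 173.55° + 180° = 139.45°.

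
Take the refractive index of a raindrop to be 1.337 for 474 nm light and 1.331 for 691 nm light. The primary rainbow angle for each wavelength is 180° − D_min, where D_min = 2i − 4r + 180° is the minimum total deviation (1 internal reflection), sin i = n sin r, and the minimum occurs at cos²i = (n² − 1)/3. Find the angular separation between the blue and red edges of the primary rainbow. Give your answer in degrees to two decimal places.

At 474 nm (n = 1.337): cos²i = 0.26252 → i = 59.178°, r = 39.964°, D_min = 138.500°, rainbow angle = 41.500°.
At 691 nm (n = 1.331): cos²i = 0.25719 → i = 59.527°, r = 40.356°, D_min = 137.630°, rainbow angle = 42.370°.
Angular width = |41.500° − 42.370°| = 0.870°.

0.87°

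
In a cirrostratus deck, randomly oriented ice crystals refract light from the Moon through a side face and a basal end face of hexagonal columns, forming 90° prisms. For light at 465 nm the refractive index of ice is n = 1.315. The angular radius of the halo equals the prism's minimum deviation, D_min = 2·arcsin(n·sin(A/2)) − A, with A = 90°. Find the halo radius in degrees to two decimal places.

n·sin(A/2) = 1.315 × sin 45° = 1.315 × 0.7071 = 0.9298.
D_min = 2·arcsin(0.9298) − 90° = 2 × 68.411° − 90° = 46.821°.

46.82°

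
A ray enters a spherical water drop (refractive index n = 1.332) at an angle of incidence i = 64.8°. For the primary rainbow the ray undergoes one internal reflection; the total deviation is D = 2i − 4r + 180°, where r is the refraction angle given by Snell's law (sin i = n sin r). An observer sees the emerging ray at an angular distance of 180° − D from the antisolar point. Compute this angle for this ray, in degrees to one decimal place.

sin r = sin 64.8° / 1.332 = 0.9048/1.332 = 0.6793; r = 42.79°.
D = 2·64.8° − 4·42.79° + 180° = 129.60° − 171.16° + 180° = 138.44°.
Angle from antisolar point = 180° − D = 41.56°.

41.6°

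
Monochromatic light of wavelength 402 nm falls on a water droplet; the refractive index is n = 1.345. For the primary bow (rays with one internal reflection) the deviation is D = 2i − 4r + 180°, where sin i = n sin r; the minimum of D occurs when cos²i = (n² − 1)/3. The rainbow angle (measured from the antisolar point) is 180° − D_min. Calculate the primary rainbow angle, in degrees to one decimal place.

40.4°

cos²i = (1.80902 − 1)/3 = 0.26967; i = arccos(0.51930) = 58.715°.
sin r = sin 58.715°/1.345 = 0.63538; r = 39.448°.
D_min = 2·58.715° − 4·39.448° + 180° = 139.635°.
Rainbow angle = 180° − D_min = 40.365°.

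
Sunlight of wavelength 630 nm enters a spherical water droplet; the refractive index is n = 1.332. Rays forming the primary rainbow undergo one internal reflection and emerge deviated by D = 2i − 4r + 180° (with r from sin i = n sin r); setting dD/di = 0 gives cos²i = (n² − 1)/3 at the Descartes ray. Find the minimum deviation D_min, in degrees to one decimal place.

137.8°

cos²i = (1.77422 − 1)/3 = 0.25807; i = arccos(0.50801) = 59.469°.
sin r = sin 59.469°/1.332 = 0.64666; r = 40.290°.
D_min = 2·59.469° − 4·40.290° + 180° = 137.776°.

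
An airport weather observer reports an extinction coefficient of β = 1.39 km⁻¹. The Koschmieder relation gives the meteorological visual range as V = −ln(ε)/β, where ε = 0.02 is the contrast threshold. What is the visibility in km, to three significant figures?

V = −ln(0.02) / 1.39 = 3.912 / 1.39 = 2.8144 km.

2.81 km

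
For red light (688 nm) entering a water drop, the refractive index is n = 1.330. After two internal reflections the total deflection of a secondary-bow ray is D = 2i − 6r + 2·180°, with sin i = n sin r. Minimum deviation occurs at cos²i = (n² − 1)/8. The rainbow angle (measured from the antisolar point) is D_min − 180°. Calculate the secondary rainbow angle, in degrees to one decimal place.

50.1°

cos²i = (1.76890 − 1)/8 = 0.09611; i = arccos(0.31002) = 71.940°.
sin r = sin 71.940°/1.330 = 0.71483; r = 45.630°.
D_min = 2·71.940° − 6·45.630° + 360° = 230.101°.
Rainbow angle = D_min − 180° = 50.101°.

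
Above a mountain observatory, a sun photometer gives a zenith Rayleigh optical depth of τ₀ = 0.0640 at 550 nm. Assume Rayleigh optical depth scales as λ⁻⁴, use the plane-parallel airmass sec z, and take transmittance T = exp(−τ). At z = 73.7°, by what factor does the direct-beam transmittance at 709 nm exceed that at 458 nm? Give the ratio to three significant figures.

Airmass: sec 73.7° = 3.5629.
τ(709 nm) = 0.0640 × (550/709)⁴ × 3.5629 = 0.0640 × 0.3621 × 3.5629 = 0.0826.
τ(458 nm) = 0.0640 × (550/458)⁴ × 3.5629 = 0.0640 × 2.0796 × 3.5629 = 0.4742.
T(709)/T(458) = exp(τ_B − τ_A) = exp(0.3916) = 1.4794.

1.48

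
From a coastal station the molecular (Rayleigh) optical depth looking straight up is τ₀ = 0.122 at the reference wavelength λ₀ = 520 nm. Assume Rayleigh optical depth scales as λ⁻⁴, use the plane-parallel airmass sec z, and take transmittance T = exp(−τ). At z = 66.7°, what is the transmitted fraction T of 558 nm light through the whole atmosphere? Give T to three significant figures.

0.792

sec 66.7° = 2.5282.
τ = 0.122 × (520/558)⁴ × 2.5282 = 0.122 × 0.7542 × 2.5282 = 0.2326.
T = exp(−0.2326) = 0.7925.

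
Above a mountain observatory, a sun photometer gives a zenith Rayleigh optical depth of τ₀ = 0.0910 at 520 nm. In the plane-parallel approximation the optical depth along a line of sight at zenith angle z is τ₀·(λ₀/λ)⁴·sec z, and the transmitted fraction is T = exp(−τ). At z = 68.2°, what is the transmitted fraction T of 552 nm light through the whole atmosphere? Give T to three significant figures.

0.825

sec 68.2° = 2.6927.
τ = 0.0910 × (520/552)⁴ × 2.6927 = 0.0910 × 0.7875 × 2.6927 = 0.1930.
T = exp(−0.1930) = 0.8245.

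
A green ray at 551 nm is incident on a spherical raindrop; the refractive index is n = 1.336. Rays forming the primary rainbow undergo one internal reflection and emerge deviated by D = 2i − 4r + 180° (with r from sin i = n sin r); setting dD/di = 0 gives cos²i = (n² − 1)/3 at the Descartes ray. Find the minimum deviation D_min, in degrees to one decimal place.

138.4°

cos²i = (1.78490 − 1)/3 = 0.26163; i = arccos(0.51150) = 59.236°.
sin r = sin 59.236°/1.336 = 0.64318; r = 40.029°.
D_min = 2·59.236° − 4·40.029° + 180° = 138.356°.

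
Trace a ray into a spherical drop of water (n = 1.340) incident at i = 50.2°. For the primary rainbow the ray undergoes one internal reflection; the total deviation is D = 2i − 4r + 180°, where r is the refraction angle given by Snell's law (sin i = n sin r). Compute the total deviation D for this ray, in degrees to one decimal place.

sin r = sin 50.2° / 1.340 = 0.7683/1.340 = 0.5733; r = 34.98°.
D = 2·50.2° − 4·34.98° + 180° = 100.40° − 139.94° + 180° = 140.46°.

140.5°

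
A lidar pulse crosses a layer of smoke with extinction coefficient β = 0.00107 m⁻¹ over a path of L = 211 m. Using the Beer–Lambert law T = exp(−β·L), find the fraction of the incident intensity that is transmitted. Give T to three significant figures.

τ = β·L = 0.00107 × 211 = 0.2258.
T = exp(−0.2258) = 0.7979.

0.798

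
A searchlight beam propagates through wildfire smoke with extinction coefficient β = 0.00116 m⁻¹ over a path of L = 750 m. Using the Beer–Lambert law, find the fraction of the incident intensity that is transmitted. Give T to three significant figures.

0.419

τ = β·L = 0.00116 × 750 = 0.8700.
T = exp(−0.8700) = 0.4190.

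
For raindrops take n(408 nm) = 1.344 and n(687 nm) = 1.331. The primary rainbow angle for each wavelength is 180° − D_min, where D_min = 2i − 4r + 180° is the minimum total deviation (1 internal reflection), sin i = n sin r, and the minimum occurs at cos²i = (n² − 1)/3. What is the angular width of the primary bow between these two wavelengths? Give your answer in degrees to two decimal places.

1.86°

At 408 nm (n = 1.344): cos²i = 0.26878 → i = 58.772°, r = 39.512°, D_min = 139.495°, rainbow angle = 40.505°.
At 687 nm (n = 1.331): cos²i = 0.25719 → i = 59.527°, r = 40.356°, D_min = 137.630°, rainbow angle = 42.370°.
Angular width = |40.505° − 42.370°| = 1.865°.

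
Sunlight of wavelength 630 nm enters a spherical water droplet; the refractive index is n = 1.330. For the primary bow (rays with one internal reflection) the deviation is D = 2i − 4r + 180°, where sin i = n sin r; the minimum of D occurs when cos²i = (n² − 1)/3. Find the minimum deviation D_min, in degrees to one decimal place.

137.5°

cos²i = (1.76890 − 1)/3 = 0.25630; i = arccos(0.50626) = 59.585°.
sin r = sin 59.585°/1.330 = 0.64841; r = 40.422°.
D_min = 2·59.585° − 4·40.422° + 180° = 137.484°.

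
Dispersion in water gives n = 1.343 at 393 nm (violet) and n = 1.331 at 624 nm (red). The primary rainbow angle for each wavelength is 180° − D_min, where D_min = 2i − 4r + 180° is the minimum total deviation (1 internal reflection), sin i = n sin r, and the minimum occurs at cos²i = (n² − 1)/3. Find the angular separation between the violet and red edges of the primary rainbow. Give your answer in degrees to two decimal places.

At 393 nm (n = 1.343): cos²i = 0.26788 → i = 58.830°, r = 39.577°, D_min = 139.354°, rainbow angle = 40.646°.
At 624 nm (n = 1.331): cos²i = 0.25719 → i = 59.527°, r = 40.356°, D_min = 137.630°, rainbow angle = 42.370°.
Angular width = |40.646° − 42.370°| = 1.724°.

1.72°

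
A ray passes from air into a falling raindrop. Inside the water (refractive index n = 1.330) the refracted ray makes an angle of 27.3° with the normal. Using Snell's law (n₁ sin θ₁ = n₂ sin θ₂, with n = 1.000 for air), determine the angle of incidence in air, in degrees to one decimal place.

Snell: sin θ_i = n · sin θ_r = 1.330 × sin 27.3° = 1.330 × 0.4586 = 0.6100.
θ_i = arcsin(0.6100) = 37.59°.

37.6°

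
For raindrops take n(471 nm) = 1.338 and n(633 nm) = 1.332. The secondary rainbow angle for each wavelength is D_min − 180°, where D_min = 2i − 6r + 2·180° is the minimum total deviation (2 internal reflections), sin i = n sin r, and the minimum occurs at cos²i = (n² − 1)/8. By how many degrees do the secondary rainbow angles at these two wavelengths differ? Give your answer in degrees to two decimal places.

1.56°

At 471 nm (n = 1.338): cos²i = 0.09878 → i = 71.682°, r = 45.195°, D_min = 232.193°, rainbow angle = 52.193°.
At 633 nm (n = 1.332): cos²i = 0.09678 → i = 71.875°, r = 45.520°, D_min = 230.628°, rainbow angle = 50.628°.
Angular width = |52.193° − 50.628°| = 1.564°.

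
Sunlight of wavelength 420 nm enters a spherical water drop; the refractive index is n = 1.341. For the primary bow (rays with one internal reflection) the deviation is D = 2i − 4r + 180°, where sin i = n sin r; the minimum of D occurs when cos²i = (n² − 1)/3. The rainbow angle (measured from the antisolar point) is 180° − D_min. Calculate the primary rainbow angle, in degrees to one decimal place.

40.9°

cos²i = (1.79828 − 1)/3 = 0.26609; i = arccos(0.51584) = 58.946°.
sin r = sin 58.946°/1.341 = 0.63884; r = 39.705°.
D_min = 2·58.946° − 4·39.705° + 180° = 139.071°.
Rainbow angle = 180° − D_min = 40.929°.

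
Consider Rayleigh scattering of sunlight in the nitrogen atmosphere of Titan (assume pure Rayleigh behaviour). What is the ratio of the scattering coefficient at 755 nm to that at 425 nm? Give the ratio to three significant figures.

0.100

Rayleigh scattering ∝ λ⁻⁴, so the ratio of coefficients is the inverse fourth power of the wavelength ratio.
σ(755)/σ(425) = (425/755)⁴ = (0.5629)⁴ = 0.1004.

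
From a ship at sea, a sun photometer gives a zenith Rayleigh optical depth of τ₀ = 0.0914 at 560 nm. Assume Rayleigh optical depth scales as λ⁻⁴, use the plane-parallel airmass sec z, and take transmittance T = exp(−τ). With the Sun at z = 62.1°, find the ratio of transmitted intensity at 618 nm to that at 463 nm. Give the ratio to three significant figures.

1.33

Airmass: sec 62.1° = 2.1371.
τ(618 nm) = 0.0914 × (560/618)⁴ × 2.1371 = 0.0914 × 0.6742 × 2.1371 = 0.1317.
τ(463 nm) = 0.0914 × (560/463)⁴ × 2.1371 = 0.0914 × 2.1401 × 2.1371 = 0.4180.
T(618)/T(463) = exp(τ_B − τ_A) = exp(0.2863) = 1.3315.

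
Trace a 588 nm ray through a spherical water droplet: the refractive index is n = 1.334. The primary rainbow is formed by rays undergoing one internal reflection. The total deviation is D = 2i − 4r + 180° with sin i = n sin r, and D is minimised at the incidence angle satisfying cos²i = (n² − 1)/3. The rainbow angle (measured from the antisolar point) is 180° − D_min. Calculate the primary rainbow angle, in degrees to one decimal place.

cos²i = (1.77956 − 1)/3 = 0.25985; i = arccos(0.50976) = 59.352°.
sin r = sin 59.352°/1.334 = 0.64492; r = 40.159°.
D_min = 2·59.352° − 4·40.159° + 180° = 138.067°.
Rainbow angle = 180° − D_min = 41.933°.

41.9°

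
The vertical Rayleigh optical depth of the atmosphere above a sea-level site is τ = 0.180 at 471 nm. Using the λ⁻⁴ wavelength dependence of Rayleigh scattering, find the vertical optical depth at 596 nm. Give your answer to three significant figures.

0.0702

τ(596 nm) = τ(471 nm) × (471/596)⁴ = 0.180 × (0.7903)⁴ = 0.180 × 0.3900 = 0.0702.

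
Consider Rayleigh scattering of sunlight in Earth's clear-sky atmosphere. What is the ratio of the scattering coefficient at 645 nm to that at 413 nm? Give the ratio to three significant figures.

0.168

Rayleigh scattering ∝ λ⁻⁴, so the ratio of coefficients is the inverse fourth power of the wavelength ratio.
σ(645)/σ(413) = (413/645)⁴ = (0.6403)⁴ = 0.1681.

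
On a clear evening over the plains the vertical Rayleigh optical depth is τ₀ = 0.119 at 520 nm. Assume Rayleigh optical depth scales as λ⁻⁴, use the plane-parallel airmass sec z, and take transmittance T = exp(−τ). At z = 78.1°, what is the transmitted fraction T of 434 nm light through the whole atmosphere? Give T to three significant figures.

0.304

sec 78.1° = 4.8496.
τ = 0.119 × (520/434)⁴ × 4.8496 = 0.119 × 2.0609 × 4.8496 = 1.1893.
T = exp(−1.1893) = 0.3044.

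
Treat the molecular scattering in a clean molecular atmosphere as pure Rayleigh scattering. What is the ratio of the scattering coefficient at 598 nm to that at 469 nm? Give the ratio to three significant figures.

0.378

Rayleigh scattering ∝ λ⁻⁴, so the ratio of coefficients is the inverse fourth power of the wavelength ratio.
σ(598)/σ(469) = (469/598)⁴ = (0.7843)⁴ = 0.3783.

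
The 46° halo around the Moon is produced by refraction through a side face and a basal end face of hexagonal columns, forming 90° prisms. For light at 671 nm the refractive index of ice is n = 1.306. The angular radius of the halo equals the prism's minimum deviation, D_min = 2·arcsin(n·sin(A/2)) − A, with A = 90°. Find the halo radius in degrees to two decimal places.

n·sin(A/2) = 1.306 × sin 45° = 1.306 × 0.7071 = 0.9235.
D_min = 2·arcsin(0.9235) − 90° = 2 × 67.440° − 90° = 44.881°.

44.88°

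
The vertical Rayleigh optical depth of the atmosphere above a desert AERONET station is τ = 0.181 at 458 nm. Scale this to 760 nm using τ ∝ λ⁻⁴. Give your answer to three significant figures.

0.0239

τ(760 nm) = τ(458 nm) × (458/760)⁴ = 0.181 × (0.6026)⁴ = 0.181 × 0.1319 = 0.0239.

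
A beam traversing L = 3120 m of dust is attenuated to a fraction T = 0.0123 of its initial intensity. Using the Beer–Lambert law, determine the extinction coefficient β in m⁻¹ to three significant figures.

0.00141 m⁻¹

Beer–Lambert: T = exp(−βL) ⇒ β = −ln(T)/L = −ln(0.0123)/3120 = 4.3982/3120 = 0.00141 m⁻¹.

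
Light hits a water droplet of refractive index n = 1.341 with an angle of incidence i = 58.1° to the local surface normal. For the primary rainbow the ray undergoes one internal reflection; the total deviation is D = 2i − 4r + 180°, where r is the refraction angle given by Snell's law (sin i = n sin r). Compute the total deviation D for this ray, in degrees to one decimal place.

sin r = sin 58.1° / 1.341 = 0.8490/1.341 = 0.6331; r = 39.28°.
D = 2·58.1° − 4·39.28° + 180° = 116.20° − 157.11° + 180° = 139.09°.

139.1°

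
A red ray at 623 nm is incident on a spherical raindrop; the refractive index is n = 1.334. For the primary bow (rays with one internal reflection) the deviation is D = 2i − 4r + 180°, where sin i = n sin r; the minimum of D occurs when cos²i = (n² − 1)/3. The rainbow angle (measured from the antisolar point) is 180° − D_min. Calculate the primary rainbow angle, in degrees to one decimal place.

cos²i = (1.77956 − 1)/3 = 0.25985; i = arccos(0.50976) = 59.352°.
sin r = sin 59.352°/1.334 = 0.64492; r = 40.159°.
D_min = 2·59.352° − 4·40.159° + 180° = 138.067°.
Rainbow angle = 180° − D_min = 41.933°.

41.9°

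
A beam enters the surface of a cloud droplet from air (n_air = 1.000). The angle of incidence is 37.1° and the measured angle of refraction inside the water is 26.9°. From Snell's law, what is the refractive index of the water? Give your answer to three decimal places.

1.333

n = sin θ_i / sin θ_r = sin 37.1° / sin 26.9° = 0.6032 / 0.4524 = 1.3332.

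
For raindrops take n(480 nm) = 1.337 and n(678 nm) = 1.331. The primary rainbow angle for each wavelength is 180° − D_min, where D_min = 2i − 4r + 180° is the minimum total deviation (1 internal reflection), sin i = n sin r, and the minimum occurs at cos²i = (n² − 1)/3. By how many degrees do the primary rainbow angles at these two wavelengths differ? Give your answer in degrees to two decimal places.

At 480 nm (n = 1.337): cos²i = 0.26252 → i = 59.178°, r = 39.964°, D_min = 138.500°, rainbow angle = 41.500°.
At 678 nm (n = 1.331): cos²i = 0.25719 → i = 59.527°, r = 40.356°, D_min = 137.630°, rainbow angle = 42.370°.
Angular width = |41.500° − 42.370°| = 0.870°.

0.87°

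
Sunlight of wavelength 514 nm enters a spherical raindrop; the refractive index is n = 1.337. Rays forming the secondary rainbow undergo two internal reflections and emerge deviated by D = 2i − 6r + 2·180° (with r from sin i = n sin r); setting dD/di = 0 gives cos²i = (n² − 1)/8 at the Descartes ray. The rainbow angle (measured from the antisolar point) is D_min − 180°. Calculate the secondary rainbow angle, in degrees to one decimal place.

51.9°

cos²i = (1.78757 − 1)/8 = 0.09845; i = arccos(0.31376) = 71.714°.
sin r = sin 71.714°/1.337 = 0.71017; r = 45.249°.
D_min = 2·71.714° − 6·45.249° + 360° = 231.934°.
Rainbow angle = D_min − 180° = 51.934°.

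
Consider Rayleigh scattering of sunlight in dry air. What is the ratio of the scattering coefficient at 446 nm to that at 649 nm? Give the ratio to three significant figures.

4.48

Rayleigh scattering ∝ λ⁻⁴, so the ratio of coefficients is the inverse fourth power of the wavelength ratio.
σ(446)/σ(649) = (649/446)⁴ = (1.4552)⁴ = 4.484.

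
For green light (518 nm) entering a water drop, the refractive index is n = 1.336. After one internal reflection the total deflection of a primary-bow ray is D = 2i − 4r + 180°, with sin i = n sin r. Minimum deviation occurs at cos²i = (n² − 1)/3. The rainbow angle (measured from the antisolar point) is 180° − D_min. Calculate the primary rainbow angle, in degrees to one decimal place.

cos²i = (1.78490 − 1)/3 = 0.26163; i = arccos(0.51150) = 59.236°.
sin r = sin 59.236°/1.336 = 0.64318; r = 40.029°.
D_min = 2·59.236° − 4·40.029° + 180° = 138.356°.
Rainbow angle = 180° − D_min = 41.644°.

41.6°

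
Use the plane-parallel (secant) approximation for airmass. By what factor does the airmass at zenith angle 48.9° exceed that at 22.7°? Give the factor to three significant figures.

1.40

X(48.9°)/X(22.7°) = sec 48.9° / sec 22.7° = cos 22.7° / cos 48.9° = 0.9225/0.6574 = 1.4034.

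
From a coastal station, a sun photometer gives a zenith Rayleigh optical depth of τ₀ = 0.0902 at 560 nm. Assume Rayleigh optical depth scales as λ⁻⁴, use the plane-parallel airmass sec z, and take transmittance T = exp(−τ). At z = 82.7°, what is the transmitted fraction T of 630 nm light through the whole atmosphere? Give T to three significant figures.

sec 82.7° = 7.8700.
τ = 0.0902 × (560/630)⁴ × 7.8700 = 0.0902 × 0.6243 × 7.8700 = 0.4432.
T = exp(−0.4432) = 0.6420.

0.642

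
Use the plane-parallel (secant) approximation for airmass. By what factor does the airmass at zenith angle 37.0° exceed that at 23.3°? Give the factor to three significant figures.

X(37.0°)/X(23.3°) = sec 37.0° / sec 23.3° = cos 23.3° / cos 37.0° = 0.9184/0.7986 = 1.1500.

1.15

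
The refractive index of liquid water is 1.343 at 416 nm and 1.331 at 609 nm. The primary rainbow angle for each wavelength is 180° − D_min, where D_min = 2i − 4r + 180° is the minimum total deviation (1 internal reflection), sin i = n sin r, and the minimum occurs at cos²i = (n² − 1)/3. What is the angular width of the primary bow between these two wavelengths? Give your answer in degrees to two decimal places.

1.72°

At 416 nm (n = 1.343): cos²i = 0.26788 → i = 58.830°, r = 39.577°, D_min = 139.354°, rainbow angle = 40.646°.
At 609 nm (n = 1.331): cos²i = 0.25719 → i = 59.527°, r = 40.356°, D_min = 137.630°, rainbow angle = 42.370°.
Angular width = |40.646° − 42.370°| = 1.724°.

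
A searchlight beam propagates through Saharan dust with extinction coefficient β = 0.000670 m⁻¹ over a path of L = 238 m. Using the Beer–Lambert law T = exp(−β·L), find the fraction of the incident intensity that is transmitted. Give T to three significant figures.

τ = β·L = 0.000670 × 238 = 0.1595.
T = exp(−0.1595) = 0.8526.

0.853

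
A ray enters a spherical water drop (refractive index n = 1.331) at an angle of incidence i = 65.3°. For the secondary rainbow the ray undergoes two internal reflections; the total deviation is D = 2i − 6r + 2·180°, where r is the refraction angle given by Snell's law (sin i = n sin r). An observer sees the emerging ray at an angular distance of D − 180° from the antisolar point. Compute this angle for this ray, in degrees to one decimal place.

52.3°

sin r = sin 65.3° / 1.331 = 0.9085/1.331 = 0.6826; r = 43.05°.
D = 2·65.3° − 6·43.05° + 2·180° = 130.60° − 258.27° + 360° = 232.33°.
Angle from antisolar point = D − 180° = 52.33°.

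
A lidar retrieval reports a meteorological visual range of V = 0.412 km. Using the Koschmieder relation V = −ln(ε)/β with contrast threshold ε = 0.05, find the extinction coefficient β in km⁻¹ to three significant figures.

β = −ln(0.05) / V = 2.996 / 0.412 = 7.2712 km⁻¹.

7.27 km⁻¹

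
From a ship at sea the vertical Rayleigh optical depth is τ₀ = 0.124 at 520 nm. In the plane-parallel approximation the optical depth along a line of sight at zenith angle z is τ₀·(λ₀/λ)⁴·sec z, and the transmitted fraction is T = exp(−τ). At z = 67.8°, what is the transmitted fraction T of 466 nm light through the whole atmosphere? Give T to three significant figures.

sec 67.8° = 2.6466.
τ = 0.124 × (520/466)⁴ × 2.6466 = 0.124 × 1.5505 × 2.6466 = 0.5088.
T = exp(−0.5088) = 0.6012.

0.601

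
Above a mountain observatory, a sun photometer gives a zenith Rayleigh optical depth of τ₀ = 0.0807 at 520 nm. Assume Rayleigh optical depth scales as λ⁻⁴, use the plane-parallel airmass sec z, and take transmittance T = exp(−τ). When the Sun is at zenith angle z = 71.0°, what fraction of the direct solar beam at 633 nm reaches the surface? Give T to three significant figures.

sec 71.0° = 3.0716.
τ = 0.0807 × (520/633)⁴ × 3.0716 = 0.0807 × 0.4554 × 3.0716 = 0.1129.
T = exp(−0.1129) = 0.8933.

0.893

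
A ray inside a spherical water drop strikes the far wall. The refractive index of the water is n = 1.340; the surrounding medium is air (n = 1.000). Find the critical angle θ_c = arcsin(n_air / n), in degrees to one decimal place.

48.3°

sin θ_c = n_air / n = 1.000 / 1.340 = 0.7463.
θ_c = arcsin(0.7463) = 48.27°.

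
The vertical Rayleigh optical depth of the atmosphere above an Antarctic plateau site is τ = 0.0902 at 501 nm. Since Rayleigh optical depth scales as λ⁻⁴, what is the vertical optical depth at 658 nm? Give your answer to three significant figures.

τ(658 nm) = τ(501 nm) × (501/658)⁴ = 0.0902 × (0.7614)⁴ = 0.0902 × 0.3361 = 0.0303.

0.0303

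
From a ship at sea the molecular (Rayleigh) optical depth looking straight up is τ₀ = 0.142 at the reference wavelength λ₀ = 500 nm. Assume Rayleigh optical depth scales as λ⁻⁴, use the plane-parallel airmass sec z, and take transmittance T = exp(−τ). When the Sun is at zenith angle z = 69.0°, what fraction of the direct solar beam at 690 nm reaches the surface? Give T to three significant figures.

sec 69.0° = 2.7904.
τ = 0.142 × (500/690)⁴ × 2.7904 = 0.142 × 0.2757 × 2.7904 = 0.1093.
T = exp(−0.1093) = 0.8965.

0.897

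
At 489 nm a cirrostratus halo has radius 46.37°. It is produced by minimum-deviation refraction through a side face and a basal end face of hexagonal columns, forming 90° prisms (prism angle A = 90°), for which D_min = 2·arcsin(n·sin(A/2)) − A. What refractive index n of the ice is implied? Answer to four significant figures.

Rearranging: n = sin((D_min + A)/2) / sin(A/2).
(D_min + A)/2 = (46.37° + 90°)/2 = 68.185°.
n = sin 68.185° / sin 45° = 0.9284 / 0.7071 = 1.3129.

1.313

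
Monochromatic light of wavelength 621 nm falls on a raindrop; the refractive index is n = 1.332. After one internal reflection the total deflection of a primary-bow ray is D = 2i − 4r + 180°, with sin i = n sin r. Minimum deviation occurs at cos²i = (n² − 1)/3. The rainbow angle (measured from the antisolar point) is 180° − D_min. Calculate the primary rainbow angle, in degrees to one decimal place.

cos²i = (1.77422 − 1)/3 = 0.25807; i = arccos(0.50801) = 59.469°.
sin r = sin 59.469°/1.332 = 0.64666; r = 40.290°.
D_min = 2·59.469° − 4·40.290° + 180° = 137.776°.
Rainbow angle = 180° − D_min = 42.224°.

42.2°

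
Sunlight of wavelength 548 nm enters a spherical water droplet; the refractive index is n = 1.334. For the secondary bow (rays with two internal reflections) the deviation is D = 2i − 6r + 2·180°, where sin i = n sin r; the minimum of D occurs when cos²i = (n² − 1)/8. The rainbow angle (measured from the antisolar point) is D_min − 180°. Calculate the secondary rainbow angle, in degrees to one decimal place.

51.2°

cos²i = (1.77956 − 1)/8 = 0.09744; i = arccos(0.31216) = 71.810°.
sin r = sin 71.810°/1.334 = 0.71217; r = 45.411°.
D_min = 2·71.810° − 6·45.411° + 360° = 231.153°.
Rainbow angle = D_min − 180° = 51.153°.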